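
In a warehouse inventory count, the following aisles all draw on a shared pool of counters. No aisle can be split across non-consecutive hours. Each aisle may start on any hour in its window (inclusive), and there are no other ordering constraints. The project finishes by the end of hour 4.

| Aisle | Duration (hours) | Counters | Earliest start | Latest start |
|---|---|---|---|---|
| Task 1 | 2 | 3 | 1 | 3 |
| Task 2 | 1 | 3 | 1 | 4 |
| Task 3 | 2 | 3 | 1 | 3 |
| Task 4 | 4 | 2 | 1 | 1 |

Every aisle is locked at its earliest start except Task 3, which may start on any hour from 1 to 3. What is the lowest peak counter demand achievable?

8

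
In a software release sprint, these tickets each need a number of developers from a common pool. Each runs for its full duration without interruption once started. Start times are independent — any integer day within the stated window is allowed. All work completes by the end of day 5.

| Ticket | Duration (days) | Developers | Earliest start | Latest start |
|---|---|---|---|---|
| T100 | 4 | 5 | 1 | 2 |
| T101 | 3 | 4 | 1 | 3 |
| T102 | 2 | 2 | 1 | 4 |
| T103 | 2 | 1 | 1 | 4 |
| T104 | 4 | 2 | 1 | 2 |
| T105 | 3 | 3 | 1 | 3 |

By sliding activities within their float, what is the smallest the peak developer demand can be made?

Early-start (T100@1, T101@1, T102@1, T103@1, T104@1, T105@1) gives peak 17: d1:17  d2:17  d3:14  d4:7  d5:0.
Shift T105→3.
Schedule T100@1, T101@1, T102@1, T103@1, T104@1, T105@3: d1:14  d2:14  d3:14  d4:10  d5:3 — peak 14.

14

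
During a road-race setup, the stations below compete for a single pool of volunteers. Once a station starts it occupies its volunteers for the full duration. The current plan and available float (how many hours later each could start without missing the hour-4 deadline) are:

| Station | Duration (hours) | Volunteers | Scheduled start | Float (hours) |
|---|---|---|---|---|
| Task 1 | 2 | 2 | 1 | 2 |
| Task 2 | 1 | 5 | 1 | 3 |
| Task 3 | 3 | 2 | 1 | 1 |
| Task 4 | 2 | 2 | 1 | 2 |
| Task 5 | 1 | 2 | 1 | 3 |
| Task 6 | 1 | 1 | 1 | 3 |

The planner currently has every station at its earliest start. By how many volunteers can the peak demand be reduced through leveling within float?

8

Early-start peak: h1:14  h2:6  h3:2  h4:0 ⇒ 14.
Leveled (Task 1@1, Task 2@4, Task 3@1, Task 4@1, Task 5@3, Task 6@3): h1:6  h2:6  h3:5  h4:5 ⇒ 6.
Reduction 14 − 6 = 8.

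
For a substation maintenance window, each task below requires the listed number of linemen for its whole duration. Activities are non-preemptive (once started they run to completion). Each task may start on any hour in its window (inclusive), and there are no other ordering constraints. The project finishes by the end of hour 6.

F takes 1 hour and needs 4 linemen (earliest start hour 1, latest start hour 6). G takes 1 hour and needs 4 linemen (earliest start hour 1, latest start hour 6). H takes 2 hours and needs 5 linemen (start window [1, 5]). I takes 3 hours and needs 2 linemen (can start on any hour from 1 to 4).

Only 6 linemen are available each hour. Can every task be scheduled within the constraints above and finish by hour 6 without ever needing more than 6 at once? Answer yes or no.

yes

Schedule F@1, G@2, H@4, I@1: h1:6  h2:6  h3:2  h4:5  h5:5  h6:0 — peak 6 ≤ 6.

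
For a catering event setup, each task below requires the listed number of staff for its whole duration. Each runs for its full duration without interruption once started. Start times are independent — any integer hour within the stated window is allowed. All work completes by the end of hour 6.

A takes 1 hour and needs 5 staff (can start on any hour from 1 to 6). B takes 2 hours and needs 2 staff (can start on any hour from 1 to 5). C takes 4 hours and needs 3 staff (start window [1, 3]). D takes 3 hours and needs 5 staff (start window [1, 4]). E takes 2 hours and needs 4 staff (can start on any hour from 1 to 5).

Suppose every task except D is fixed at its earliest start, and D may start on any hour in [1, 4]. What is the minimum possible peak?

14

D@1: h1:19  h2:14  h3:8  h4:3  h5:0  h6:0 → peak 19
D@2: h1:14  h2:14  h3:8  h4:8  h5:0  h6:0 → peak 14
D@3: h1:14  h2:9  h3:8  h4:8  h5:5  h6:0 → peak 14
D@4: h1:14  h2:9  h3:3  h4:8  h5:5  h6:5 → peak 14
Best is D@2, peak 14.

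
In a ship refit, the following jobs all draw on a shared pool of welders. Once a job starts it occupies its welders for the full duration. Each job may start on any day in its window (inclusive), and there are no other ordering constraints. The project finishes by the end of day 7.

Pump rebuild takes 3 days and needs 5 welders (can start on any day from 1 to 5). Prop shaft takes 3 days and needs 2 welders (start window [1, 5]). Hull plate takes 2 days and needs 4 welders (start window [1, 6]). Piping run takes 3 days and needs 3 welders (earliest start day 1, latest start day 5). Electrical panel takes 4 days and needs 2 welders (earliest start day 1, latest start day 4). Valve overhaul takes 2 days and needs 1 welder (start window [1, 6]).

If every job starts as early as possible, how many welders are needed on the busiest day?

Early-start schedule: Pump rebuild@1, Prop shaft@1, Hull plate@1, Piping run@1, Electrical panel@1, Valve overhaul@1.
Load per day: day 1: 17, day 2: 17, day 3: 12, day 4: 2, day 5: 0, day 6: 0, day 7: 0.
Peak is 17.

17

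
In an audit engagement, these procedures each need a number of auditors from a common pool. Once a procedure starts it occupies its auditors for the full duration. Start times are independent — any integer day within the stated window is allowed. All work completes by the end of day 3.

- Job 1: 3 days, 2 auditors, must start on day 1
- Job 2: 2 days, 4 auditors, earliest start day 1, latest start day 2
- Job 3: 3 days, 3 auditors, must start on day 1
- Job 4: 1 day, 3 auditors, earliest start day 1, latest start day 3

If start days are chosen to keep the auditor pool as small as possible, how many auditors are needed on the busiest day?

Early-start (Job 1@1, Job 2@1, Job 3@1, Job 4@1) gives peak 12: d1:12  d2:9  d3:5.
Shift Job 4→3.
Schedule Job 1@1, Job 2@1, Job 3@1, Job 4@3: d1:9  d2:9  d3:8 — peak 9.
Total auditor-days = 26 over 3 days ⇒ peak ≥ ⌈26/3⌉ = 9, so 9 is optimal.

9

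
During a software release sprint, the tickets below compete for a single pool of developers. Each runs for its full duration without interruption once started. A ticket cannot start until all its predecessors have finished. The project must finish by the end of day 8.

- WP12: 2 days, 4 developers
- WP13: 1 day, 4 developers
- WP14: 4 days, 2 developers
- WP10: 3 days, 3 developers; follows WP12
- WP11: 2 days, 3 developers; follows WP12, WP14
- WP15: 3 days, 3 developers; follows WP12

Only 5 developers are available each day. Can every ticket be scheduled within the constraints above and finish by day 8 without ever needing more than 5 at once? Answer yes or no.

no

Total developer-days = 44; over 8 days the average is 44/8 > 5, so some day must exceed 5.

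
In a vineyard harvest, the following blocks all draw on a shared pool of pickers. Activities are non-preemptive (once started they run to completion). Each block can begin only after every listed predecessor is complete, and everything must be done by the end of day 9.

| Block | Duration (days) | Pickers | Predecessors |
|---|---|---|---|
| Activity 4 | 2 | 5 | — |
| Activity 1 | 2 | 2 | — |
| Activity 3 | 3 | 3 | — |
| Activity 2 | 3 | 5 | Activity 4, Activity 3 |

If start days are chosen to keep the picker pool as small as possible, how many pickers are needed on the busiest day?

5

Early-start (Activity 4@1, Activity 1@1, Activity 3@1, Activity 2@4) gives peak 10: d1:10  d2:10  d3:3  d4:5  d5:5  d6:5  d7:0  d8:0  d9:0.
Shift Activity 1→3, Activity 3→3, Activity 2→6.
Schedule Activity 4@1, Activity 1@3, Activity 3@3, Activity 2@6: d1:5  d2:5  d3:5  d4:5  d5:3  d6:5  d7:5  d8:5  d9:0 — peak 5.
Total picker-days = 38 over 9 days ⇒ peak ≥ ⌈38/9⌉ = 5, so 5 is optimal.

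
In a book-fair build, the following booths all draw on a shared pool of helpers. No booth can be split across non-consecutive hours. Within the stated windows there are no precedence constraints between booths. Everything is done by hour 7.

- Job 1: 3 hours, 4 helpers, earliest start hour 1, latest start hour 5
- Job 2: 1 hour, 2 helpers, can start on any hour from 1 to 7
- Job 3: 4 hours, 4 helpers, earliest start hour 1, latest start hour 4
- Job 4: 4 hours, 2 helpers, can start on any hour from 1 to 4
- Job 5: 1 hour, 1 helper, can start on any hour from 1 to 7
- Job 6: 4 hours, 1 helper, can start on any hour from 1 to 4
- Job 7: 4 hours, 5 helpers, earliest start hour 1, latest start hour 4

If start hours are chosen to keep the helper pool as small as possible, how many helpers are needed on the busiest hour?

Early-start (Job 1@1, Job 2@1, Job 3@1, Job 4@1, Job 5@1, Job 6@1, Job 7@1) gives peak 19: h1:19  h2:16  h3:16  h4:12  h5:0  h6:0  h7:0.
Shift Job 5→2, Job 6→2, Job 7→4.
Schedule Job 1@1, Job 2@1, Job 3@1, Job 4@1, Job 5@2, Job 6@2, Job 7@4: h1:12  h2:12  h3:11  h4:12  h5:6  h6:5  h7:5 — peak 12.

12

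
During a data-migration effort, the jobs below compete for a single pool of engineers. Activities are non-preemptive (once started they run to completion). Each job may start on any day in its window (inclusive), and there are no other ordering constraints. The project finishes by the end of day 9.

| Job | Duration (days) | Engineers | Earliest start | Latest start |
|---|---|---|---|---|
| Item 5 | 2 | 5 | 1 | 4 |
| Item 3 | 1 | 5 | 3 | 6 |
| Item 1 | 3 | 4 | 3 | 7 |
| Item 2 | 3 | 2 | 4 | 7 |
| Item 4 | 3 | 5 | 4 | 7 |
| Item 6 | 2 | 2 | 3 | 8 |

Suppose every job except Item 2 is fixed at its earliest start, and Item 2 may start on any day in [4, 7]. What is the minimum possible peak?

11

Item 2@4: d1:5  d2:5  d3:11  d4:13  d5:11  d6:7  d7:0  d8:0  d9:0 → peak 13
Item 2@5: d1:5  d2:5  d3:11  d4:11  d5:11  d6:7  d7:2  d8:0  d9:0 → peak 11
Item 2@6: d1:5  d2:5  d3:11  d4:11  d5:9  d6:7  d7:2  d8:2  d9:0 → peak 11
Item 2@7: d1:5  d2:5  d3:11  d4:11  d5:9  d6:5  d7:2  d8:2  d9:2 → peak 11
Best is Item 2@5, peak 11.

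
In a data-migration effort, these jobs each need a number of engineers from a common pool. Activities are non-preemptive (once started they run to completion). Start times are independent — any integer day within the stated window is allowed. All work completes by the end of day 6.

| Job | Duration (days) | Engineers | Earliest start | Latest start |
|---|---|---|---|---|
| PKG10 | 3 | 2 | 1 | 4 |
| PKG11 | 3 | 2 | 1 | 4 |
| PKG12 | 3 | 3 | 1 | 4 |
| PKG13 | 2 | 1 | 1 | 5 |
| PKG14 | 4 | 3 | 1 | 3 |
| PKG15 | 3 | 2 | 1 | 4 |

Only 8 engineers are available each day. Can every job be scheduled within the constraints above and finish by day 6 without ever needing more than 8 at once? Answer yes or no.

yes

Schedule PKG10@1, PKG11@1, PKG12@4, PKG13@1, PKG14@1, PKG15@4: d1:8  d2:8  d3:7  d4:8  d5:5  d6:5 — peak 8 ≤ 8.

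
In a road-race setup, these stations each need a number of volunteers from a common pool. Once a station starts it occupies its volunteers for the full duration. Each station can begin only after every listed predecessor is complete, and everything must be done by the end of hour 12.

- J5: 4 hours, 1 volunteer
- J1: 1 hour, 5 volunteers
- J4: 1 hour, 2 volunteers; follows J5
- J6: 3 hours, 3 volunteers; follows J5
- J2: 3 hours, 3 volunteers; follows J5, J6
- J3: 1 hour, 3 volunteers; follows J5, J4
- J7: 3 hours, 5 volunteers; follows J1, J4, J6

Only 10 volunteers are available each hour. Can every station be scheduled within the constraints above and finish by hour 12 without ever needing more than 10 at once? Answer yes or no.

yes

Schedule J5@1, J1@1, J4@5, J6@5, J2@8, J3@6, J7@8: h1:6  h2:1  h3:1  h4:1  h5:5  h6:6  h7:3  h8:8  h9:8  h10:8  h11:0  h12:0 — peak 8 ≤ 10.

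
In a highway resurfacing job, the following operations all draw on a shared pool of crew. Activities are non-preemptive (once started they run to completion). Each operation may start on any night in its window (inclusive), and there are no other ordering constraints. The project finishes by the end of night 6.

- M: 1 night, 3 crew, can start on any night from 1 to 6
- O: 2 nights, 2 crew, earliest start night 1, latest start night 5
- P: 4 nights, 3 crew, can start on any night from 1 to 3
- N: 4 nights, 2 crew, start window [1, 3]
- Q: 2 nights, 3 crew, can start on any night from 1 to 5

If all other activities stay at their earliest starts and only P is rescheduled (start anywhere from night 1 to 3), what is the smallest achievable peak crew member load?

10

P@1: n1:13  n2:10  n3:5  n4:5  n5:0  n6:0 → peak 13
P@2: n1:10  n2:10  n3:5  n4:5  n5:3  n6:0 → peak 10
P@3: n1:10  n2:7  n3:5  n4:5  n5:3  n6:3 → peak 10
Best is P@2, peak 10.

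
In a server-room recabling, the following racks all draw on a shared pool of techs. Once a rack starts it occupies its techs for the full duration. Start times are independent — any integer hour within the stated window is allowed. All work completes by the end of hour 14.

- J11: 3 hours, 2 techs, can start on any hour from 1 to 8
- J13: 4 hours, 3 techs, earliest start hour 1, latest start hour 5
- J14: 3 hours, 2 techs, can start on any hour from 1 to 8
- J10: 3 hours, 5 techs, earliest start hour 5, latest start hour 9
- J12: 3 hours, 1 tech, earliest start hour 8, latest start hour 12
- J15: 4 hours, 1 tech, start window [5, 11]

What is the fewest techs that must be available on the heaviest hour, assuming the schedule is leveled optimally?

Early-start (J11@1, J13@1, J14@1, J10@5, J12@8, J15@5) gives peak 7: h1:7  h2:7  h3:7  h4:3  h5:6  h6:6  h7:6  h8:2  h9:1  h10:1  h11:0  h12:0  h13:0  h14:0.
Shift J14→4, J10→7, J12→10, J15→10.
Schedule J11@1, J13@1, J14@4, J10@7, J12@10, J15@10: h1:5  h2:5  h3:5  h4:5  h5:2  h6:2  h7:5  h8:5  h9:5  h10:2  h11:2  h12:2  h13:1  h14:0 — peak 5.

5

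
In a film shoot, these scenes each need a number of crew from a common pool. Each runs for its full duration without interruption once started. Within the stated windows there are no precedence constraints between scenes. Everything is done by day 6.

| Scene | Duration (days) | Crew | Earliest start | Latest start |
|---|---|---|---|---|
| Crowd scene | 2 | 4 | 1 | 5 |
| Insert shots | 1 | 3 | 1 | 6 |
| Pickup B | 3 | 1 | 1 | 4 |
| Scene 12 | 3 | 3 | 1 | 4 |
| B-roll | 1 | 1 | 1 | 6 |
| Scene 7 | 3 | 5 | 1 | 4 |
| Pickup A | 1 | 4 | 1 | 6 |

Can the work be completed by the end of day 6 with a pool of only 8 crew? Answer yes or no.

Schedule Crowd scene@1, Insert shots@1, Pickup B@1, Scene 12@2, B-roll@5, Scene 7@4, Pickup A@3: d1:8  d2:8  d3:8  d4:8  d5:6  d6:5 — peak 8 ≤ 8.

yes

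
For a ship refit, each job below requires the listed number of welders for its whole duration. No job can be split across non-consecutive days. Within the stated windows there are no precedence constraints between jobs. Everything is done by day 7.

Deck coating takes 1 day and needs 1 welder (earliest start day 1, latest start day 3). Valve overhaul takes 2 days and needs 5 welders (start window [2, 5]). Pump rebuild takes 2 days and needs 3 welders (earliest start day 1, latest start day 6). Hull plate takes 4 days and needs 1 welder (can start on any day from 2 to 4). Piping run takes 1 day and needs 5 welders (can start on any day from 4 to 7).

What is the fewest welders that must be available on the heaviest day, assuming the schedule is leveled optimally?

6

Early-start (Deck coating@1, Valve overhaul@2, Pump rebuild@1, Hull plate@2, Piping run@4) gives peak 9: d1:4  d2:9  d3:6  d4:6  d5:1  d6:0  d7:0.
Shift Pump rebuild→4, Piping run→6.
Schedule Deck coating@1, Valve overhaul@2, Pump rebuild@4, Hull plate@2, Piping run@6: d1:1  d2:6  d3:6  d4:4  d5:4  d6:5  d7:0 — peak 6.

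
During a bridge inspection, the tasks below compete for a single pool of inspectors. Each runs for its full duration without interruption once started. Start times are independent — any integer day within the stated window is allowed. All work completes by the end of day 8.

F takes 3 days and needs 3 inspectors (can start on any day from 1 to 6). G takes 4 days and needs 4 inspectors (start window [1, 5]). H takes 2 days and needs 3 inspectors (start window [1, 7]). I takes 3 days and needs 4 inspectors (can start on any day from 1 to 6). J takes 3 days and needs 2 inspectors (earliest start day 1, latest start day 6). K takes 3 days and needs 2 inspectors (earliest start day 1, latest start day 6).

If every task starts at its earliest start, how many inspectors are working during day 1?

18

At early start, day 1 has: F, G, H, I, J, K.
Demand: 3 + 4 + 3 + 4 + 2 + 2 = 18.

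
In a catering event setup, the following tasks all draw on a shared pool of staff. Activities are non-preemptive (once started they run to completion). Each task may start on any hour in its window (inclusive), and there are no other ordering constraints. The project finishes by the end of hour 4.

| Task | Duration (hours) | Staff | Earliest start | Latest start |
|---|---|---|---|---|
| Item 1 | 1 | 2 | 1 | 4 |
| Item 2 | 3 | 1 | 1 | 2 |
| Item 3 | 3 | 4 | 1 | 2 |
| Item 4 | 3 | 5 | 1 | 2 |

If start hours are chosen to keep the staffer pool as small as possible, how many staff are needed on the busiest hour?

10

Early-start (Item 1@1, Item 2@1, Item 3@1, Item 4@1) gives peak 12: h1:12  h2:10  h3:10  h4:0.
Shift Item 4→2.
Schedule Item 1@1, Item 2@1, Item 3@1, Item 4@2: h1:7  h2:10  h3:10  h4:5 — peak 10.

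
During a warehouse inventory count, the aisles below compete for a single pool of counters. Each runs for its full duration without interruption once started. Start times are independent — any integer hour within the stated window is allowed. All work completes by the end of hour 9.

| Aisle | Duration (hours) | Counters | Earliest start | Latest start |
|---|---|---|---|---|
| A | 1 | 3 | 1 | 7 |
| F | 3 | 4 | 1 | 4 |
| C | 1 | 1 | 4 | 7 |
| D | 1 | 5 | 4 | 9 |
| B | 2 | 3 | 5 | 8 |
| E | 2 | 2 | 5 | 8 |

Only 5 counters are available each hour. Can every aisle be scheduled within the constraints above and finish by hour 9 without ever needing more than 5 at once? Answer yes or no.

yes

Schedule A@1, F@2, C@4, D@5, B@6, E@6: h1:3  h2:4  h3:4  h4:5  h5:5  h6:5  h7:5  h8:0  h9:0 — peak 5 ≤ 5.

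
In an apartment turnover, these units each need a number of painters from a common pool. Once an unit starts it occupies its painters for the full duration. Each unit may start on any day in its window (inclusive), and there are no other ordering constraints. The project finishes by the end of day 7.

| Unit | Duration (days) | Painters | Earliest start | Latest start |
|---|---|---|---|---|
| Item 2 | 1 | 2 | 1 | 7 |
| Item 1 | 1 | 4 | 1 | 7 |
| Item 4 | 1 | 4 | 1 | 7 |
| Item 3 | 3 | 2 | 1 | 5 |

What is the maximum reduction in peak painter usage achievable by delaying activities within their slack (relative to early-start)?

8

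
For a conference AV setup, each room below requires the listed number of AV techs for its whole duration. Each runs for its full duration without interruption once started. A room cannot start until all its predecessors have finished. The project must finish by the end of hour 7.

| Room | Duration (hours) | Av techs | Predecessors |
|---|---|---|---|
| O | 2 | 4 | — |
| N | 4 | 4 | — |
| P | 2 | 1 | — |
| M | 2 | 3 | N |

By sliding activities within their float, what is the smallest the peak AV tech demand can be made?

7

Early-start (O@1, N@1, P@1, M@5) gives peak 9: h1:9  h2:9  h3:4  h4:4  h5:3  h6:3  h7:0.
Shift O→5.
Schedule O@5, N@1, P@1, M@5: h1:5  h2:5  h3:4  h4:4  h5:7  h6:7  h7:0 — peak 7.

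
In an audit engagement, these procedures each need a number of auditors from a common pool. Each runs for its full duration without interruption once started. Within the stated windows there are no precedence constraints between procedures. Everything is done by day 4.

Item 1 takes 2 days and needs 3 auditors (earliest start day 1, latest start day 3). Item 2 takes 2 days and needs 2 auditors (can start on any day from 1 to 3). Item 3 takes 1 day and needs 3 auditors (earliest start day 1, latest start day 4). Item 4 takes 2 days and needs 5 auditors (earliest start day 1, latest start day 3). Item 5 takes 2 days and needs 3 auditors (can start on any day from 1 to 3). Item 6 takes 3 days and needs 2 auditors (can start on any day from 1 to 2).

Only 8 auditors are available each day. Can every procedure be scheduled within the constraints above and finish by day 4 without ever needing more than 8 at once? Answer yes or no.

Total auditor-days = 35; over 4 days the average is 35/4 > 8, so some day must exceed 8.

no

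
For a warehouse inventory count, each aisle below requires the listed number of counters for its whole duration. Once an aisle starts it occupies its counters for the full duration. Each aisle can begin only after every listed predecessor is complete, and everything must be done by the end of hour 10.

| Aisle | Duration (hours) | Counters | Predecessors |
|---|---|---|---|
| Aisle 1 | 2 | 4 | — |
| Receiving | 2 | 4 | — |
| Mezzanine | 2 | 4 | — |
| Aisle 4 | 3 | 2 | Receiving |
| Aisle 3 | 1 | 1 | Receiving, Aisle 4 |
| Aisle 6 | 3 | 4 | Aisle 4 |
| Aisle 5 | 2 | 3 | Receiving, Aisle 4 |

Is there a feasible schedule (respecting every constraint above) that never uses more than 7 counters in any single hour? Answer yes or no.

Schedule Aisle 1@1, Receiving@3, Mezzanine@5, Aisle 4@5, Aisle 3@8, Aisle 6@8, Aisle 5@9: h1:4  h2:4  h3:4  h4:4  h5:6  h6:6  h7:2  h8:5  h9:7  h10:7 — peak 7 ≤ 7.

yes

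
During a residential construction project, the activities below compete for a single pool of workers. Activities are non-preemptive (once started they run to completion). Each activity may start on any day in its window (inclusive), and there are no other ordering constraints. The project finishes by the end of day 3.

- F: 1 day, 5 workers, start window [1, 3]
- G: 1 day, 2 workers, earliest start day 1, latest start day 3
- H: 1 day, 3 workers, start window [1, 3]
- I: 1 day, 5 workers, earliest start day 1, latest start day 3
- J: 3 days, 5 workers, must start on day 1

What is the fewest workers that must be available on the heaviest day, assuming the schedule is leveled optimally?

10

Early-start (F@1, G@1, H@1, I@1, J@1) gives peak 20: d1:20  d2:5  d3:5.
Shift G→2, H→2, I→3.
Schedule F@1, G@2, H@2, I@3, J@1: d1:10  d2:10  d3:10 — peak 10.
Total worker-days = 30 over 3 days ⇒ peak ≥ ⌈30/3⌉ = 10, so 10 is optimal.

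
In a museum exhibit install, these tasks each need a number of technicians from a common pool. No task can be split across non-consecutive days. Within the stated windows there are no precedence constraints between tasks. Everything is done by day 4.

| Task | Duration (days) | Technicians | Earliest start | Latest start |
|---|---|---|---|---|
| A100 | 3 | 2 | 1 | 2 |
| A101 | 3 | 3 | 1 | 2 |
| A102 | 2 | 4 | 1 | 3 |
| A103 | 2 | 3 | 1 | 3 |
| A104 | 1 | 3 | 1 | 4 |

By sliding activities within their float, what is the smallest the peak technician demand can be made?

9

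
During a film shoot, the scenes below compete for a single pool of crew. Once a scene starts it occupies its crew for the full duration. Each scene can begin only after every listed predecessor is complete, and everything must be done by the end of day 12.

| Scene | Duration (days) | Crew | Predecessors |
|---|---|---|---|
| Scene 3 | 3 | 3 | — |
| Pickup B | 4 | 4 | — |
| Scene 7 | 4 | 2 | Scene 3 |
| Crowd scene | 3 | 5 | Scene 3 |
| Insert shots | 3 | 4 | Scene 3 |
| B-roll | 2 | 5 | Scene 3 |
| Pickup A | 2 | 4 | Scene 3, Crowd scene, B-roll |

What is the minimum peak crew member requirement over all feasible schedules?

8

Early-start (Scene 3@1, Pickup B@1, Scene 7@4, Crowd scene@4, Insert shots@4, B-roll@4, Pickup A@7) gives peak 20: d1:7  d2:7  d3:7  d4:20  d5:16  d6:11  d7:6  d8:4  d9:0  d10:0  d11:0  d12:0.
Shift Crowd scene→5, Insert shots→10, B-roll→8, Pickup A→10.
Schedule Scene 3@1, Pickup B@1, Scene 7@4, Crowd scene@5, Insert shots@10, B-roll@8, Pickup A@10: d1:7  d2:7  d3:7  d4:6  d5:7  d6:7  d7:7  d8:5  d9:5  d10:8  d11:8  d12:4 — peak 8.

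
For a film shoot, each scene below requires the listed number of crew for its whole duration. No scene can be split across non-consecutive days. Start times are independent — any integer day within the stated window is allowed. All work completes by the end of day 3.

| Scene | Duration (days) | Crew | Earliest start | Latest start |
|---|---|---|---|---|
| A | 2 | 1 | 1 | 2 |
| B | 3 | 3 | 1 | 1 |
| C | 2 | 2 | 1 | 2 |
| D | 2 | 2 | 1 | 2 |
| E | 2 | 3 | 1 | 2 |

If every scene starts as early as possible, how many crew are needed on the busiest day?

Early-start schedule: A@1, B@1, C@1, D@1, E@1.
Load per day: day 1: 11, day 2: 11, day 3: 3.
Peak is 11.

11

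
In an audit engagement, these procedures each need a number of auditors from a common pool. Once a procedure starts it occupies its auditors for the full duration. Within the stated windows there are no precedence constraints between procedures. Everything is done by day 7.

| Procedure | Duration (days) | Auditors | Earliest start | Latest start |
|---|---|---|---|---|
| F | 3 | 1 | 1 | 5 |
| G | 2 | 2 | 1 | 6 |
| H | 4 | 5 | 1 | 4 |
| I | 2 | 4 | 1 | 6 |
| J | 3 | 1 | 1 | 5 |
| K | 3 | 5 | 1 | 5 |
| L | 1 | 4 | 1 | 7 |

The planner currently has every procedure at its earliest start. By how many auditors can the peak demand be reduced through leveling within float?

Early-start peak: d1:22  d2:18  d3:12  d4:5  d5:0  d6:0  d7:0 ⇒ 22.
Leveled (F@1, G@1, H@1, I@4, J@1, K@5, L@6): d1:9  d2:9  d3:7  d4:9  d5:9  d6:9  d7:5 ⇒ 9.
Reduction 22 − 9 = 13.

13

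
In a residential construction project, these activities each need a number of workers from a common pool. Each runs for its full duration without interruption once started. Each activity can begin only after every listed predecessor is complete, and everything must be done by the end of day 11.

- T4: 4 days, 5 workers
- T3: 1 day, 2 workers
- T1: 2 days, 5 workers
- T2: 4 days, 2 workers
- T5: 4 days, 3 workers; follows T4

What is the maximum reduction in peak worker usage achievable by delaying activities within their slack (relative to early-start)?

Early-start peak: d1:14  d2:12  d3:7  d4:7  d5:3  d6:3  d7:3  d8:3  d9:0  d10:0  d11:0 ⇒ 14.
Leveled (T4@1, T3@5, T1@6, T2@8, T5@8): d1:5  d2:5  d3:5  d4:5  d5:2  d6:5  d7:5  d8:5  d9:5  d10:5  d11:5 ⇒ 5.
Reduction 14 − 5 = 9.

9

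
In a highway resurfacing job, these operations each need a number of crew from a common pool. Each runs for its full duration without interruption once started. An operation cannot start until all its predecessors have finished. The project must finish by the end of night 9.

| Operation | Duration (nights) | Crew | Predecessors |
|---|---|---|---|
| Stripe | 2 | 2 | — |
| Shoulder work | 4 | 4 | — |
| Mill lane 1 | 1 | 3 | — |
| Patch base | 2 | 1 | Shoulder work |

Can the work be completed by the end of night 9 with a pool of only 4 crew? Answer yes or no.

Schedule Stripe@1, Shoulder work@3, Mill lane 1@7, Patch base@7: n1:2  n2:2  n3:4  n4:4  n5:4  n6:4  n7:4  n8:1  n9:0 — peak 4 ≤ 4.

yes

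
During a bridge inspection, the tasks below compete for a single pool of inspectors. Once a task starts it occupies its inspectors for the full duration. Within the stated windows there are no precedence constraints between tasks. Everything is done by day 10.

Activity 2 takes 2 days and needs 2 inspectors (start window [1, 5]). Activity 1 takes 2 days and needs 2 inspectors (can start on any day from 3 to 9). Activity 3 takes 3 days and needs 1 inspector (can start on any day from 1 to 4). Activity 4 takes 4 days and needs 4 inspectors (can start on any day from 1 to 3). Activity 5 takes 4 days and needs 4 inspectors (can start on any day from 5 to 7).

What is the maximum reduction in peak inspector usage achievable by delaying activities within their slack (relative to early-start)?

2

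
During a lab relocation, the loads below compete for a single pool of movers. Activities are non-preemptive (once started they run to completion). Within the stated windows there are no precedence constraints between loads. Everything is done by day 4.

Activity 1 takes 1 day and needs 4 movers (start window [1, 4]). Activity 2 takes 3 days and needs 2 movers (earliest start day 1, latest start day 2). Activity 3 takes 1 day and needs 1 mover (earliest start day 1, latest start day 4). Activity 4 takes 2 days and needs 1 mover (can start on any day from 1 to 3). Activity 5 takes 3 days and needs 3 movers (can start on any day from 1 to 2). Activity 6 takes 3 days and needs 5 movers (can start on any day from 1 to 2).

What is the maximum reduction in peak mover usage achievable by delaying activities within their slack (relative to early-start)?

5

Early-start peak: d1:16  d2:11  d3:10  d4:0 ⇒ 16.
Leveled (Activity 1@1, Activity 2@1, Activity 3@1, Activity 4@1, Activity 5@1, Activity 6@2): d1:11  d2:11  d3:10  d4:5 ⇒ 11.
Reduction 16 − 11 = 5.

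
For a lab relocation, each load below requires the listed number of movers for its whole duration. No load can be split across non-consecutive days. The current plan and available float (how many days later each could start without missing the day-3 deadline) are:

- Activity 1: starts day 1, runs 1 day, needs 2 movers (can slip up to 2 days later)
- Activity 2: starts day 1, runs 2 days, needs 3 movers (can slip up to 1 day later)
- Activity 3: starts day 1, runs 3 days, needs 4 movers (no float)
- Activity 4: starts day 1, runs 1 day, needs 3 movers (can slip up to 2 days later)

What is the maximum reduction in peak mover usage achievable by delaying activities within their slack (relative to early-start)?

Early-start peak: d1:12  d2:7  d3:4 ⇒ 12.
Leveled (Activity 1@1, Activity 2@1, Activity 3@1, Activity 4@3): d1:9  d2:7  d3:7 ⇒ 9.
Reduction 12 − 9 = 3.

3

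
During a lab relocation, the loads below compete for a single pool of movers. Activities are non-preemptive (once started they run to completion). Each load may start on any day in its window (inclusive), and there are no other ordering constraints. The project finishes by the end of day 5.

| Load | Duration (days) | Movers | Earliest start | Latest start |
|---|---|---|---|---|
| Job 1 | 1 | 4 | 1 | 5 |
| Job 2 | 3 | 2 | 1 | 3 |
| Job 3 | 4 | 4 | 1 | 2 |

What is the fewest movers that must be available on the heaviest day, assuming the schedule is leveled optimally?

6

Early-start (Job 1@1, Job 2@1, Job 3@1) gives peak 10: d1:10  d2:6  d3:6  d4:4  d5:0.
Shift Job 3→2.
Schedule Job 1@1, Job 2@1, Job 3@2: d1:6  d2:6  d3:6  d4:4  d5:4 — peak 6.
Total mover-days = 26 over 5 days ⇒ peak ≥ ⌈26/5⌉ = 6, so 6 is optimal.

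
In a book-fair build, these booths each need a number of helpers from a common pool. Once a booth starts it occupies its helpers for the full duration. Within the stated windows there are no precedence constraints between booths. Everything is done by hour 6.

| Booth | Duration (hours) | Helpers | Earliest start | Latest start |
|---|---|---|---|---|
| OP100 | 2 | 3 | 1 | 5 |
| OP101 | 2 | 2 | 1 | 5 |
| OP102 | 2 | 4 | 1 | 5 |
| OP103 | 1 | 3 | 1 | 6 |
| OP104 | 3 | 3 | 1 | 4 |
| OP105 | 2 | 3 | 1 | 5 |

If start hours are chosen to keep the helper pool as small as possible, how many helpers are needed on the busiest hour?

6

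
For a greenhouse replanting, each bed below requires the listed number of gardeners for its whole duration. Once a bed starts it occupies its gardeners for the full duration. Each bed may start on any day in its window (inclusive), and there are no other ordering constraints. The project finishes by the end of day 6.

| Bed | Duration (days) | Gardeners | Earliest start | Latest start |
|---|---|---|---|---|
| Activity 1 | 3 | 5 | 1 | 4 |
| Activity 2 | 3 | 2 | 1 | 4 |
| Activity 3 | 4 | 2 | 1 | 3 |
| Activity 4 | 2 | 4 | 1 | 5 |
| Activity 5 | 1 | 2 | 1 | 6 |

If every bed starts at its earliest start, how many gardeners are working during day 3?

9

At early start, day 3 has: Activity 1, Activity 2, Activity 3.
Demand: 5 + 2 + 2 = 9.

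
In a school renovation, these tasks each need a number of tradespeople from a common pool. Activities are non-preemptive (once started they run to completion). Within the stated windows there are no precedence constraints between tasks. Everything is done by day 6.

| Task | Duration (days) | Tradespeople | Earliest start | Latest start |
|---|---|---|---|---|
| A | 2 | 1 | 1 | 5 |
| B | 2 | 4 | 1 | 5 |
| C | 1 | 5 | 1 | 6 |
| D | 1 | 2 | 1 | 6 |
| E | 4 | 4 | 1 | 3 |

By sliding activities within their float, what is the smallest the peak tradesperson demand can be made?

Early-start (A@1, B@1, C@1, D@1, E@1) gives peak 16: d1:16  d2:9  d3:4  d4:4  d5:0  d6:0.
Shift B→2, E→3.
Schedule A@1, B@2, C@1, D@1, E@3: d1:8  d2:5  d3:8  d4:4  d5:4  d6:4 — peak 8.

8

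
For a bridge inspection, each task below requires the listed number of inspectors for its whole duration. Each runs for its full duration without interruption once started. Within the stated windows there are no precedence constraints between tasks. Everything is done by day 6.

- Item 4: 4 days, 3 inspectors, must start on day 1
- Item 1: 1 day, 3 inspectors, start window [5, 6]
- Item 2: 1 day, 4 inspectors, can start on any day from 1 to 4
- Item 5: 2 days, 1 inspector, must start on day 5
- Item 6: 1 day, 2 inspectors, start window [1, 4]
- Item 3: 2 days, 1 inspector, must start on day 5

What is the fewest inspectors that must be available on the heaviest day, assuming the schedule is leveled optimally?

Early-start (Item 4@1, Item 1@5, Item 2@1, Item 5@5, Item 6@1, Item 3@5) gives peak 9: d1:9  d2:3  d3:3  d4:3  d5:5  d6:2.
Shift Item 6→2.
Schedule Item 4@1, Item 1@5, Item 2@1, Item 5@5, Item 6@2, Item 3@5: d1:7  d2:5  d3:3  d4:3  d5:5  d6:2 — peak 7.

7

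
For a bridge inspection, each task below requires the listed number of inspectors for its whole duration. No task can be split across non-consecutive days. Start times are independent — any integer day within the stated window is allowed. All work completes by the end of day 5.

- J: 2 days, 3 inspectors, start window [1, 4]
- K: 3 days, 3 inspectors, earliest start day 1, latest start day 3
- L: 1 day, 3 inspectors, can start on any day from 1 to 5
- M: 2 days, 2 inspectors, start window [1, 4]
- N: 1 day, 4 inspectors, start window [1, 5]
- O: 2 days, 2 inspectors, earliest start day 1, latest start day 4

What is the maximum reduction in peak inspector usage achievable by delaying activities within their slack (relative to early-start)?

Early-start peak: d1:17  d2:10  d3:3  d4:0  d5:0 ⇒ 17.
Leveled (J@1, K@1, L@4, M@3, N@5, O@3): d1:6  d2:6  d3:7  d4:7  d5:4 ⇒ 7.
Reduction 17 − 7 = 10.

10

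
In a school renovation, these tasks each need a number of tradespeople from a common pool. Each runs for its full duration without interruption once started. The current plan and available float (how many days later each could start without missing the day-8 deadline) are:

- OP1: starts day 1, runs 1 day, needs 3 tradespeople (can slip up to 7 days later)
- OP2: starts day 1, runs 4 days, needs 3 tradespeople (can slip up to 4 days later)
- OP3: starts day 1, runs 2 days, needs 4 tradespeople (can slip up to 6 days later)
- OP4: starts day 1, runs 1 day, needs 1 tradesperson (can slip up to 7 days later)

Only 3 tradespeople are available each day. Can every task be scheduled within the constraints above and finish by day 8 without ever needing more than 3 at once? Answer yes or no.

no

The minimum achievable peak is 4; 3 < 4, so no feasible schedule stays within the cap.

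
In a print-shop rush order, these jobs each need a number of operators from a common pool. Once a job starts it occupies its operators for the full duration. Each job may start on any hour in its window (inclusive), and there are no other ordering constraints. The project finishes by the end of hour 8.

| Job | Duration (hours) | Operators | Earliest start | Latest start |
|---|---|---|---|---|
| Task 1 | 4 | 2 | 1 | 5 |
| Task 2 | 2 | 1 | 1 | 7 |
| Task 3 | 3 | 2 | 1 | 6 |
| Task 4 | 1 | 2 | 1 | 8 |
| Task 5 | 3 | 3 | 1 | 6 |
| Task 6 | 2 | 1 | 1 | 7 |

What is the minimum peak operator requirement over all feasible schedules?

4

Early-start (Task 1@1, Task 2@1, Task 3@1, Task 4@1, Task 5@1, Task 6@1) gives peak 11: h1:11  h2:9  h3:7  h4:2  h5:0  h6:0  h7:0  h8:0.
Shift Task 3→3, Task 4→5, Task 5→6.
Schedule Task 1@1, Task 2@1, Task 3@3, Task 4@5, Task 5@6, Task 6@1: h1:4  h2:4  h3:4  h4:4  h5:4  h6:3  h7:3  h8:3 — peak 4.
Total operator-hours = 29 over 8 hours ⇒ peak ≥ ⌈29/8⌉ = 4, so 4 is optimal.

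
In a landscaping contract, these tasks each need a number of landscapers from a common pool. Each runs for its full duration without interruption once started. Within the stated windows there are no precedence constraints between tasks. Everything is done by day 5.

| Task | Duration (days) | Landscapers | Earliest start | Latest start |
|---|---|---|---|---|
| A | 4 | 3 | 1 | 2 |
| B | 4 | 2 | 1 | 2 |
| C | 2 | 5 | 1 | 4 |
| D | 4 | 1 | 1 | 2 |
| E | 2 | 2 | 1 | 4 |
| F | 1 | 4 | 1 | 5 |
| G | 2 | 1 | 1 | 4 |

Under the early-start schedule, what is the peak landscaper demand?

Early-start schedule: A@1, B@1, C@1, D@1, E@1, F@1, G@1.
Load per day: day 1: 18, day 2: 14, day 3: 6, day 4: 6, day 5: 0.
Peak is 18.

18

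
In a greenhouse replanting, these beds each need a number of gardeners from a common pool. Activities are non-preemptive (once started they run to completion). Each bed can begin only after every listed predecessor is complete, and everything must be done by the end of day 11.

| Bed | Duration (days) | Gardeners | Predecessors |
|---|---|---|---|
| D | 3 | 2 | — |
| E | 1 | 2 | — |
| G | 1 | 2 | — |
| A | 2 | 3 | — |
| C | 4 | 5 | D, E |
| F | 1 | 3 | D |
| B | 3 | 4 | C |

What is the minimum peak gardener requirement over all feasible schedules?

Early-start (D@1, E@1, G@1, A@1, C@4, F@4, B@8) gives peak 9: d1:9  d2:5  d3:2  d4:8  d5:5  d6:5  d7:5  d8:4  d9:4  d10:4  d11:0.
Shift G→4, A→2, C→5, B→9.
Schedule D@1, E@1, G@4, A@2, C@5, F@4, B@9: d1:4  d2:5  d3:5  d4:5  d5:5  d6:5  d7:5  d8:5  d9:4  d10:4  d11:4 — peak 5.
Total gardener-days = 51 over 11 days ⇒ peak ≥ ⌈51/11⌉ = 5, so 5 is optimal.

5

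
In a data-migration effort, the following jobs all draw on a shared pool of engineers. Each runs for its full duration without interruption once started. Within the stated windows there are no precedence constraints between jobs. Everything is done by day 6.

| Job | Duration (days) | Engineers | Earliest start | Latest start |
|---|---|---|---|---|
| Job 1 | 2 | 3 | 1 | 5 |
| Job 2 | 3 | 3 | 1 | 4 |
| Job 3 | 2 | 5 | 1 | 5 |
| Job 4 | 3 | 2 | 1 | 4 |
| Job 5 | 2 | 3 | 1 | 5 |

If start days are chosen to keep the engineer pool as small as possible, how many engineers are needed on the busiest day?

Early-start (Job 1@1, Job 2@1, Job 3@1, Job 4@1, Job 5@1) gives peak 16: d1:16  d2:16  d3:5  d4:0  d5:0  d6:0.
Shift Job 3→5, Job 4→4, Job 5→3.
Schedule Job 1@1, Job 2@1, Job 3@5, Job 4@4, Job 5@3: d1:6  d2:6  d3:6  d4:5  d5:7  d6:7 — peak 7.
Total engineer-days = 37 over 6 days ⇒ peak ≥ ⌈37/6⌉ = 7, so 7 is optimal.

7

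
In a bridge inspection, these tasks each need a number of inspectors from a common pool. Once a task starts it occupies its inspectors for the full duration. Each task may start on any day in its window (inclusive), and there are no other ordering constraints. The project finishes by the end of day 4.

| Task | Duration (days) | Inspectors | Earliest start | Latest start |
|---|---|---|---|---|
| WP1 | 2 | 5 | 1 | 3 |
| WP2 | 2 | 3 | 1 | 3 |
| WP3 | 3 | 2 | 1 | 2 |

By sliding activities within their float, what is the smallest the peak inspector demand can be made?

Early-start (WP1@1, WP2@1, WP3@1) gives peak 10: d1:10  d2:10  d3:2  d4:0.
Shift WP2→3.
Schedule WP1@1, WP2@3, WP3@1: d1:7  d2:7  d3:5  d4:3 — peak 7.
No arrangement of the 18 feasible schedules does better.

7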